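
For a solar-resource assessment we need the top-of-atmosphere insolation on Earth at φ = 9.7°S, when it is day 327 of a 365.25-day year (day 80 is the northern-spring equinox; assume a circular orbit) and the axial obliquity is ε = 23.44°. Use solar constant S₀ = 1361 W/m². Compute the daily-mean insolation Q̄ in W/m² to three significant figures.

Q̄ ≈ 441 W/m²

Solar longitude: λ_s = 360° × (327 − 80)/365.25 = 243.450°.
sin δ = sin 23.44° × sin 243.450° = -0.35584, so δ = -20.845°.
cos H₀ = −tan(-9.7°) tan(-20.845°) = -0.0651, H₀ = 1.6359 rad.
Bracket: H₀ sin φ sin δ + cos φ cos δ sin H₀ = 1.6359×-0.16849×-0.35584 + 0.98570×0.93455×0.99788 = 0.098081 + 0.919233 = 1.017314.
Q̄ = (S₀/π) × [bracket] = (1361/π) × 1.017314 = 440.7 W/m².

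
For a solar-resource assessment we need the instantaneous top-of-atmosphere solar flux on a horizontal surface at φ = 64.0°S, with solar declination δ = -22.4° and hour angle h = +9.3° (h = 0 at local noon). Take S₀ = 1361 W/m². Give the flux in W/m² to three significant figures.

cos θ_z = sin φ sin δ + cos φ cos δ cos h = 0.342504 + 0.399967 = 0.742471.
Flux = S₀ · cos θ_z = 1361 × 0.742471 = 1011 W/m².

1.01e+03 W/m²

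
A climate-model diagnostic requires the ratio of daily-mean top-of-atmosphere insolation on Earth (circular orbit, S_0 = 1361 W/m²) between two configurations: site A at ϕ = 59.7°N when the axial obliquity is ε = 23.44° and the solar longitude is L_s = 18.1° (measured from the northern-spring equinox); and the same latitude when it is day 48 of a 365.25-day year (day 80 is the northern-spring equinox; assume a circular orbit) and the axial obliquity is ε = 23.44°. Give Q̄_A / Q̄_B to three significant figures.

— Configuration A (ϕ=+59.7°):
Solar declination: sin δ = sin ε · sin L_s = sin 23.44° × sin 18.1° = 0.12358, so δ = +7.099°.
cos h₀ = −tan(+59.7°) tan(+7.099°) = -0.2131, h₀ = 1.7856 rad.
Bracket: h₀ sin ϕ sin δ + cos ϕ cos δ sin h₀ = 1.7856×0.86340×0.12358 + 0.50453×0.99233×0.97703 = 0.190522 + 0.489160 = 0.679682.
Q̄ = (S_0/π) × [bracket] = (1361/π) × 0.679682 = 294.45 W/m².
— Configuration B (ϕ=+59.7°):
Solar longitude: L_s = 360° × (48 − 80)/365.25 = -31.540°, i.e. -31.540° + 360° = 328.460°.
sin δ = sin 23.44° × sin 328.460° = -0.20808, so δ = -12.010°.
cos h₀ = −tan(+59.7°) tan(-12.010°) = 0.3641, h₀ = 1.1982 rad.
Bracket: h₀ sin ϕ sin δ + cos ϕ cos δ sin h₀ = 1.1982×0.86340×-0.20808 + 0.50453×0.97811×0.93138 = -0.215264 + 0.459623 = 0.244359.
Q̄ = (S_0/π) × [bracket] = (1361/π) × 0.244359 = 105.86 W/m².
Ratio Q̄_A / Q̄_B = 294.45 / 105.86 = 2.782.

Q̄_A / Q̄_B ≈ 2.78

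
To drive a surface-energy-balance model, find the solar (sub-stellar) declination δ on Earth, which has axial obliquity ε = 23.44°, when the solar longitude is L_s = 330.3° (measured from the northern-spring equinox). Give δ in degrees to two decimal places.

δ = -11.37°

sin δ = sin ε · sin L_s = sin 23.44° × sin 330.3° = -0.197088.
δ = arcsin(-0.197088) = -11.37°.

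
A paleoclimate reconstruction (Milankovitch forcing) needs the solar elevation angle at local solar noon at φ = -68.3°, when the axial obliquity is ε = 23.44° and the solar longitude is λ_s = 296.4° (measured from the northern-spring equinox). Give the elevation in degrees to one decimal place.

42.6°

Solar declination: sin δ = sin ε · sin λ_s = sin 23.44° × sin 296.4° = -0.35630, so δ = -20.873°.
At local noon the hour angle is zero, so the zenith angle equals |φ − δ| = |-68.3° − (-20.873°)| = 47.427°.
Elevation = 90° − 47.427° = 42.6°.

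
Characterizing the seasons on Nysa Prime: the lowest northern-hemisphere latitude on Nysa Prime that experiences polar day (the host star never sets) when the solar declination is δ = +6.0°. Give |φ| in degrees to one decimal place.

Polar day requires cos H₀ = −tan φ tan δ ≤ −1, i.e. tan φ tan δ ≥ 1.
The boundary is |tan φ| · |tan δ| = 1, so |φ| = 90° − |δ| = 90° − 6.0° = 84.0° in the northern hemisphere.

|φ| = 84.0°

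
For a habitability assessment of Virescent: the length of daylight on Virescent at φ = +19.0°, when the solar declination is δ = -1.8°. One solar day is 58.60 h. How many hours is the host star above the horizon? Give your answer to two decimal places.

cos H₀ = −tan φ · tan δ = −tan(+19.0°) × tan(-1.800°) = 0.0108, so H₀ = 1.5600 rad = 89.38°.
Daylight = 2H₀/(2π) × 58.60 h = (1.5600/π) × 58.60 = 29.10 h.

29.10 h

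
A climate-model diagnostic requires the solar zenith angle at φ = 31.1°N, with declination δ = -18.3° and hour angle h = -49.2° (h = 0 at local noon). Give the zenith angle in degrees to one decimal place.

cos θ_z = sin φ sin δ + cos φ cos δ cos h = -0.162188 + 0.531206 = 0.369018.
θ_z = arccos(0.369018) = 68.3°.

θ_z = 68.3°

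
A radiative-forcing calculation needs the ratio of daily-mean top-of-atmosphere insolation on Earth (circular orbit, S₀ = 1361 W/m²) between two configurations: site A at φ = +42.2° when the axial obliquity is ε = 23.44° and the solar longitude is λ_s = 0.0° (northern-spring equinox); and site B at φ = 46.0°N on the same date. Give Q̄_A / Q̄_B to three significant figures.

— Configuration A (φ=+42.2°):
Solar declination: sin δ = sin ε · sin λ_s = sin 23.44° × sin 0.0° = 0.00000, so δ = +0.000°.
cos H₀ = −tan(+42.2°) tan(+0.000°) = -0.0000, H₀ = 1.5708 rad.
Bracket: H₀ sin φ sin δ + cos φ cos δ sin H₀ = 1.5708×0.67172×0.00000 + 0.74080×1.00000×1.00000 = 0.000000 + 0.740800 = 0.740800.
Q̄ = (S₀/π) × [bracket] = (1361/π) × 0.740800 = 320.93 W/m².
— Configuration B (φ=+46.0°):
cos H₀ = −tan(+46.0°) tan(+0.000°) = -0.0000, H₀ = 1.5708 rad.
Bracket: H₀ sin φ sin δ + cos φ cos δ sin H₀ = 1.5708×0.71934×0.00000 + 0.69466×1.00000×1.00000 = 0.000000 + 0.694660 = 0.694660.
Q̄ = (S₀/π) × [bracket] = (1361/π) × 0.694660 = 300.94 W/m².
Ratio Q̄_A / Q̄_B = 320.93 / 300.94 = 1.066.

Q̄_A / Q̄_B ≈ 1.07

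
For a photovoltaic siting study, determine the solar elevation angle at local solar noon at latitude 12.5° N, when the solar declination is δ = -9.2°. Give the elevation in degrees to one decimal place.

At local noon the hour angle is zero, so the zenith angle equals |φ − δ| = |+12.5° − (-9.200°)| = 21.700°.
Elevation = 90° − 21.700° = 68.3°.

68.3°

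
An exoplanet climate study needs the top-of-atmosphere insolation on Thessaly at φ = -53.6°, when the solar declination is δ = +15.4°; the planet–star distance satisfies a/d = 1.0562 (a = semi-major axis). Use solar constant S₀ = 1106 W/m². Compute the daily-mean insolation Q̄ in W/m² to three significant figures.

cos H₀ = −tan(-53.6°) tan(+15.400°) = 0.3736, H₀ = 1.1879 rad.
Bracket: H₀ sin φ sin δ + cos φ cos δ sin H₀ = 1.1879×-0.80489×0.26556 + 0.59342×0.96410×0.92759 = -0.253910 + 0.530689 = 0.276779.
Inverse-square distance factor (a/d)² = 1.0562² = 1.115558.
Q̄ = (S₀/π) × 1.115558 × [bracket] = (1106/π) × 1.115558 × 0.276779 = 108.7 W/m².

Q̄ ≈ 109 W/m²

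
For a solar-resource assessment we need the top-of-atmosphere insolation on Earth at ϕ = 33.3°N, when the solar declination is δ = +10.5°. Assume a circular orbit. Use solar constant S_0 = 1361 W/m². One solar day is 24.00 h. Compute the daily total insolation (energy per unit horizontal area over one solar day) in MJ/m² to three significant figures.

cos h₀ = −tan(+33.3°) tan(+10.500°) = -0.1217, h₀ = 1.6928 rad.
Bracket: h₀ sin ϕ sin δ + cos ϕ cos δ sin h₀ = 1.6928×0.54902×0.18224 + 0.83581×0.98325×0.99256 = 0.169370 + 0.815696 = 0.985066.
Q̄ = (S_0/π) × [bracket] = (1361/π) × 0.985066 = 426.75 W/m².
Daily total = Q̄ × 24.00 h × 3600 s/h = 426.75 × 24.00 × 3600 / 10⁶ = 36.87 MJ/m².

36.9 MJ/m²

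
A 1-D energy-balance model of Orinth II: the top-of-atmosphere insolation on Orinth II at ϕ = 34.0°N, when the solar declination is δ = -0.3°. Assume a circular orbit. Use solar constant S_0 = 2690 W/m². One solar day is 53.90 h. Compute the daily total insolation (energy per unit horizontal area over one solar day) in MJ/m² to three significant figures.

cos h₀ = −tan(+34.0°) tan(-0.300°) = 0.0035, h₀ = 1.5673 rad.
Bracket: h₀ sin ϕ sin δ + cos ϕ cos δ sin h₀ = 1.5673×0.55919×-0.00524 + 0.82904×0.99999×0.99999 = -0.004592 + 0.829023 = 0.824431.
Q̄ = (S_0/π) × [bracket] = (2690/π) × 0.824431 = 705.92 W/m².
Daily total = Q̄ × 53.90 h × 3600 s/h = 705.92 × 53.90 × 3600 / 10⁶ = 137.0 MJ/m².

137 MJ/m²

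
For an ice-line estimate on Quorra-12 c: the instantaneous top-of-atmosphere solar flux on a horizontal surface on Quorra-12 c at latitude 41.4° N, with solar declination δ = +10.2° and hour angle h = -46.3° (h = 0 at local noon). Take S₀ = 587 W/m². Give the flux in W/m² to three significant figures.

368 W/m²

cos θ_z = sin φ sin δ + cos φ cos δ cos h = 0.117108 + 0.510048 = 0.627156.
Flux = S₀ · cos θ_z = 587 × 0.627156 = 368.1 W/m².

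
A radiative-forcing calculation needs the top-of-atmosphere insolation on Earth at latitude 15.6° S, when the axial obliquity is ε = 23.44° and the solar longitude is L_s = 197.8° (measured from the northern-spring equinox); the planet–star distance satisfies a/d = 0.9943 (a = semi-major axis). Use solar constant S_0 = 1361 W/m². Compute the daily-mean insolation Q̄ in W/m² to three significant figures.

Q̄ ≈ 432 W/m²

Solar declination: sin δ = sin ε · sin L_s = sin 23.44° × sin 197.8° = -0.12160, so δ = -6.985°.
cos h₀ = −tan(-15.6°) tan(-6.985°) = -0.0342, h₀ = 1.6050 rad.
Bracket: h₀ sin ϕ sin δ + cos ϕ cos δ sin h₀ = 1.6050×-0.26892×-0.12160 + 0.96316×0.99258×0.99941 = 0.052485 + 0.955449 = 1.007934.
Inverse-square distance factor (a/d)² = 0.9943² = 0.988632.
Q̄ = (S_0/π) × 0.988632 × [bracket] = (1361/π) × 0.988632 × 1.007934 = 431.7 W/m².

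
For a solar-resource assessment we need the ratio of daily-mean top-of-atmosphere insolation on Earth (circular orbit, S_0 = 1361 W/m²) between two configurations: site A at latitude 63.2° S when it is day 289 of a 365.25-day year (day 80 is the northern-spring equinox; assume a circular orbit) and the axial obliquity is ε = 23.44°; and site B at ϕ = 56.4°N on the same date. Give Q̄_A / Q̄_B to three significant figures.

— Configuration A (ϕ=-63.2°):
Solar longitude: L_s = 360° × (289 − 80)/365.25 = 205.996°.
sin δ = sin 23.44° × sin 205.996° = -0.17435, so δ = -10.041°.
cos h₀ = −tan(-63.2°) tan(-10.041°) = -0.3505, h₀ = 1.9289 rad.
Bracket: h₀ sin ϕ sin δ + cos ϕ cos δ sin h₀ = 1.9289×-0.89259×-0.17435 + 0.45088×0.98468×0.93655 = 0.300181 + 0.415802 = 0.715983.
Q̄ = (S_0/π) × [bracket] = (1361/π) × 0.715983 = 310.18 W/m².
— Configuration B (ϕ=+56.4°):
cos h₀ = −tan(+56.4°) tan(-10.041°) = 0.2665, h₀ = 1.3010 rad.
Bracket: h₀ sin ϕ sin δ + cos ϕ cos δ sin h₀ = 1.3010×0.83292×-0.17435 + 0.55339×0.98468×0.96383 = -0.188931 + 0.525203 = 0.336272.
Q̄ = (S_0/π) × [bracket] = (1361/π) × 0.336272 = 145.68 W/m².
Ratio Q̄_A / Q̄_B = 310.18 / 145.68 = 2.129.

Q̄_A / Q̄_B ≈ 2.13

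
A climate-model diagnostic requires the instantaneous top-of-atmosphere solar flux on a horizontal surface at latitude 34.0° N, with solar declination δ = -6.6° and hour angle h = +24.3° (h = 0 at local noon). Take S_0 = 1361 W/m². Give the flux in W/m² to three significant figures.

934 W/m²

cos θ_z = sin ϕ sin δ + cos ϕ cos δ cos h = -0.064272 + 0.750580 = 0.686308.
Flux = S_0 · cos θ_z = 1361 × 0.686308 = 934.1 W/m².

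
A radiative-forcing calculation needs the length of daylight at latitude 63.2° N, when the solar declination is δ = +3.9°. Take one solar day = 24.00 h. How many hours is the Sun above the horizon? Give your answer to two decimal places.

cos h₀ = −tan ϕ · tan δ = −tan(+63.2°) × tan(+3.900°) = -0.1350, so h₀ = 1.7062 rad = 97.76°.
Daylight = 2h₀/(2π) × 24.00 h = (1.7062/π) × 24.00 = 13.03 h.

13.03 h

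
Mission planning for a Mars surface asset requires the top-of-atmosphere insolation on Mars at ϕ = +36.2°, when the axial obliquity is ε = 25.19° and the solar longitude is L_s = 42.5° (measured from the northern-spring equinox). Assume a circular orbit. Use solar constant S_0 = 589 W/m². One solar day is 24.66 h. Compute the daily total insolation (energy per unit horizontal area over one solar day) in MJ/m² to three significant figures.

Solar declination: sin δ = sin ε · sin L_s = sin 25.19° × sin 42.5° = 0.28755, so δ = +16.711°.
cos h₀ = −tan(+36.2°) tan(+16.711°) = -0.2197, h₀ = 1.7923 rad.
Bracket: h₀ sin ϕ sin δ + cos ϕ cos δ sin h₀ = 1.7923×0.59061×0.28755 + 0.80696×0.95777×0.97556 = 0.304386 + 0.753993 = 1.058379.
Q̄ = (S_0/π) × [bracket] = (589/π) × 1.058379 = 198.43 W/m².
Daily total = Q̄ × 24.66 h × 3600 s/h = 198.43 × 24.66 × 3600 / 10⁶ = 17.62 MJ/m².

17.6 MJ/m²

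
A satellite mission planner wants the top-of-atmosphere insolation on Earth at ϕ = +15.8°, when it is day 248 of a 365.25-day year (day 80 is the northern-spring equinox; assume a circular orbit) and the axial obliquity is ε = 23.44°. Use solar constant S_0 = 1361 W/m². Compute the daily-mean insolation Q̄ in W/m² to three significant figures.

Solar longitude: L_s = 360° × (248 − 80)/365.25 = 165.585°.
sin δ = sin 23.44° × sin 165.585° = 0.09903, so δ = +5.683°.
cos h₀ = −tan(+15.8°) tan(+5.683°) = -0.0282, h₀ = 1.5990 rad.
Bracket: h₀ sin ϕ sin δ + cos ϕ cos δ sin h₀ = 1.5990×0.27228×0.09903 + 0.96222×0.99508×0.99960 = 0.043115 + 0.957103 = 1.000218.
Q̄ = (S_0/π) × [bracket] = (1361/π) × 1.000218 = 433.3 W/m².

Q̄ ≈ 433 W/m²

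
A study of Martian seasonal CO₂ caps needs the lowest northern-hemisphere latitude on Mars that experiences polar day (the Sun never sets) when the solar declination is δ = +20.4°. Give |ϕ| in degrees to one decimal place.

|ϕ| = 69.6°

Polar day requires cos h₀ = −tan ϕ tan δ ≤ −1, i.e. tan ϕ tan δ ≥ 1.
The boundary is |tan ϕ| · |tan δ| = 1, so |ϕ| = 90° − |δ| = 90° − 20.4° = 69.6° in the northern hemisphere.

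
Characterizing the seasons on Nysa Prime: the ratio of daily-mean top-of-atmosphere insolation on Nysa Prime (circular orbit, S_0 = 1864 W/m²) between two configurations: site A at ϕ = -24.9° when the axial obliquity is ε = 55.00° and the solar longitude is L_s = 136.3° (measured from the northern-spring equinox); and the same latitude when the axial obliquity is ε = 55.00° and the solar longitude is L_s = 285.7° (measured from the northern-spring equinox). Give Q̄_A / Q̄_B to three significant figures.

— Configuration A (ϕ=-24.9°):
Solar declination: sin δ = sin ε · sin L_s = sin 55.00° × sin 136.3° = 0.56594, so δ = +34.467°.
cos h₀ = −tan(-24.9°) tan(+34.467°) = 0.3186, h₀ = 1.2465 rad.
Bracket: h₀ sin ϕ sin δ + cos ϕ cos δ sin h₀ = 1.2465×-0.42104×0.56594 + 0.90704×0.82445×0.94788 = -0.297020 + 0.708833 = 0.411813.
Q̄ = (S_0/π) × [bracket] = (1864/π) × 0.411813 = 244.34 W/m².
— Configuration B (ϕ=-24.9°):
Solar declination: sin δ = sin ε · sin L_s = sin 55.00° × sin 285.7° = -0.78859, so δ = -52.054°.
cos h₀ = −tan(-24.9°) tan(-52.054°) = -0.5953, h₀ = 2.2084 rad.
Bracket: h₀ sin ϕ sin δ + cos ϕ cos δ sin h₀ = 2.2084×-0.42104×-0.78859 + 0.90704×0.61492×0.80351 = 0.733250 + 0.448163 = 1.181413.
Q̄ = (S_0/π) × [bracket] = (1864/π) × 1.181413 = 700.97 W/m².
Ratio Q̄_A / Q̄_B = 244.34 / 700.97 = 0.3486.

Q̄_A / Q̄_B ≈ 0.349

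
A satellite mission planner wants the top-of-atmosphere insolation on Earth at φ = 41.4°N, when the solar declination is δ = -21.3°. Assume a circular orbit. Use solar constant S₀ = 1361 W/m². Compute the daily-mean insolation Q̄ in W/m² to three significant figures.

Q̄ ≈ 157 W/m²

cos H₀ = −tan(+41.4°) tan(-21.300°) = 0.3437, H₀ = 1.2199 rad.
Bracket: H₀ sin φ sin δ + cos φ cos δ sin H₀ = 1.2199×0.66131×-0.36325 + 0.75011×0.93169×0.93907 = -0.293045 + 0.656288 = 0.363243.
Q̄ = (S₀/π) × [bracket] = (1361/π) × 0.363243 = 157.4 W/m².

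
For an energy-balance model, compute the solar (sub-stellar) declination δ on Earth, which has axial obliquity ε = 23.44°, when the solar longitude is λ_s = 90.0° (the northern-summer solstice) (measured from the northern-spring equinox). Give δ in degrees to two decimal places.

δ = +23.44°

sin δ = sin ε · sin λ_s = sin 23.44° × sin 90.0° = 0.397789.
δ = arcsin(0.397789) = +23.44°.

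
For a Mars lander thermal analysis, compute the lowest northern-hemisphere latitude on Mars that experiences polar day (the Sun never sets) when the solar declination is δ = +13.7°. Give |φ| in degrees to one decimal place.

|φ| = 76.3°

Polar day requires cos H₀ = −tan φ tan δ ≤ −1, i.e. tan φ tan δ ≥ 1.
The boundary is |tan φ| · |tan δ| = 1, so |φ| = 90° − |δ| = 90° − 13.7° = 76.3° in the northern hemisphere.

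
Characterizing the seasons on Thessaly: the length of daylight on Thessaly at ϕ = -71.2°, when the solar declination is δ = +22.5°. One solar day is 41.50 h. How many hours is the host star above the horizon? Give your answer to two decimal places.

cos h₀ = −tan ϕ · tan δ = 1.2167 ≥ 1, so the host star never rises (polar night) and h₀ = 0.
Daylight = 2h₀/(2π) × 41.50 h = (0.0000/π) × 41.50 = 0.00 h.

0.00 h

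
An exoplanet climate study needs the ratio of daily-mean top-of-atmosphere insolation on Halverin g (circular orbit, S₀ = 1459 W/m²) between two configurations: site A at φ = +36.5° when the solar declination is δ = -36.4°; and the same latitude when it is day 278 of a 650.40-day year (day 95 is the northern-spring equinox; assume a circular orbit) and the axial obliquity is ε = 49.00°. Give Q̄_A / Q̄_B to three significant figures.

— Configuration A (φ=+36.5°):
cos H₀ = −tan(+36.5°) tan(-36.400°) = 0.5455, H₀ = 0.9938 rad.
Bracket: H₀ sin φ sin δ + cos φ cos δ sin H₀ = 0.9938×0.59482×-0.59342 + 0.80386×0.80489×0.83808 = -0.350790 + 0.542254 = 0.191464.
Q̄ = (S₀/π) × [bracket] = (1459/π) × 0.191464 = 88.919 W/m².
— Configuration B (φ=+36.5°):
Solar longitude: λ_s = 360° × (278 − 95)/650.40 = 101.292°.
sin δ = sin 49.00° × sin 101.292° = 0.74010, so δ = +47.740°.
cos H₀ = −tan(+36.5°) tan(+47.740°) = -0.8143, H₀ = 2.5224 rad.
Bracket: H₀ sin φ sin δ + cos φ cos δ sin H₀ = 2.5224×0.59482×0.74010 + 0.80386×0.67250×0.58038 = 1.110427 + 0.313751 = 1.424178.
Q̄ = (S₀/π) × [bracket] = (1459/π) × 1.424178 = 661.41 W/m².
Ratio Q̄_A / Q̄_B = 88.919 / 661.41 = 0.1344.

Q̄_A / Q̄_B ≈ 0.134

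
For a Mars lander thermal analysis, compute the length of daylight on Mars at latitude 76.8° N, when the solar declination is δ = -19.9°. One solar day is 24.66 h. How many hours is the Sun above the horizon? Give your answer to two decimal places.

0.00 h

cos h₀ = −tan ϕ · tan δ = 1.5434 ≥ 1, so the Sun never rises (polar night) and h₀ = 0.
Daylight = 2h₀/(2π) × 24.66 h = (0.0000/π) × 24.66 = 0.00 h.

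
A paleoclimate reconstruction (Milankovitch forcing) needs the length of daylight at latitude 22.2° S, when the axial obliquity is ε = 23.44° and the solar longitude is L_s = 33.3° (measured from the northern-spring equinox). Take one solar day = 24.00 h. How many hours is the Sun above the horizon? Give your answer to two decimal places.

11.30 h

Solar declination: sin δ = sin ε · sin L_s = sin 23.44° × sin 33.3° = 0.21839, so δ = +12.615°.
cos h₀ = −tan ϕ · tan δ = −tan(-22.2°) × tan(+12.615°) = 0.0913, so h₀ = 1.4793 rad = 84.76°.
Daylight = 2h₀/(2π) × 24.00 h = (1.4793/π) × 24.00 = 11.30 h.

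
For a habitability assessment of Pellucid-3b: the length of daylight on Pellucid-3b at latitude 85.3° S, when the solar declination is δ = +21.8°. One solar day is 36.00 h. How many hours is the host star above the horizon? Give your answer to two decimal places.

cos H₀ = −tan φ · tan δ = 4.8649 ≥ 1, so the host star never rises (polar night) and H₀ = 0.
Daylight = 2H₀/(2π) × 36.00 h = (0.0000/π) × 36.00 = 0.00 h.

0.00 h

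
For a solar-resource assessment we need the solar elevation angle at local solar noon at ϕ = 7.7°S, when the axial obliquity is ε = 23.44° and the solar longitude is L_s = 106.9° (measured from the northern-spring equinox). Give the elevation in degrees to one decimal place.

Solar declination: sin δ = sin ε · sin L_s = sin 23.44° × sin 106.9° = 0.38061, so δ = +22.371°.
At local noon the hour angle is zero, so the zenith angle equals |ϕ − δ| = |-7.7° − (+22.371°)| = 30.071°.
Elevation = 90° − 30.071° = 59.9°.

59.9°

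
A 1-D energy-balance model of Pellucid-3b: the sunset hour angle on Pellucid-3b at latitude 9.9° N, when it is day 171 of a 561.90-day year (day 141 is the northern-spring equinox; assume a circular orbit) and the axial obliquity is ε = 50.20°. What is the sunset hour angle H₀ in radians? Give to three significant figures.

Solar longitude: λ_s = 360° × (171 − 141)/561.90 = 19.221°.
sin δ = sin 50.20° × sin 19.221° = 0.25292, so δ = +14.651°.
cos H₀ = −tan φ · tan δ = −tan(+9.9°) × tan(+14.651°) = -0.0456, so H₀ = 1.6164 rad = 92.62°.

H₀ = 1.62 rad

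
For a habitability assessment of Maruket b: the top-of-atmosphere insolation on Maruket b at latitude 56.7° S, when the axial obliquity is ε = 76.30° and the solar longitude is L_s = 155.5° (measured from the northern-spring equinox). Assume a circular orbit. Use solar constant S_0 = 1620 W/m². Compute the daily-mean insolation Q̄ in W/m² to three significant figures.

Solar declination: sin δ = sin ε · sin L_s = sin 76.30° × sin 155.5° = 0.40289, so δ = +23.759°.
cos h₀ = −tan(-56.7°) tan(+23.759°) = 0.6701, h₀ = 0.8364 rad.
Bracket: h₀ sin ϕ sin δ + cos ϕ cos δ sin h₀ = 0.8364×-0.83581×0.40289 + 0.54902×0.91525×0.74223 = -0.281649 + 0.372964 = 0.091315.
Q̄ = (S_0/π) × [bracket] = (1620/π) × 0.091315 = 47.09 W/m².

Q̄ ≈ 47.1 W/m²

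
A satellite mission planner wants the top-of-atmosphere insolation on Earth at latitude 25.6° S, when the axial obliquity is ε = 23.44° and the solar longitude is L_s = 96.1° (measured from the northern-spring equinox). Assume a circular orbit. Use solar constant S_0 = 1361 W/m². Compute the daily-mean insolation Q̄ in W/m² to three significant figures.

Solar declination: sin δ = sin ε · sin L_s = sin 23.44° × sin 96.1° = 0.39554, so δ = +23.299°.
cos h₀ = −tan(-25.6°) tan(+23.299°) = 0.2063, h₀ = 1.3630 rad.
Bracket: h₀ sin ϕ sin δ + cos ϕ cos δ sin h₀ = 1.3630×-0.43209×0.39554 + 0.90183×0.91845×0.97848 = -0.232949 + 0.810461 = 0.577512.
Q̄ = (S_0/π) × [bracket] = (1361/π) × 0.577512 = 250.2 W/m².

Q̄ ≈ 250 W/m²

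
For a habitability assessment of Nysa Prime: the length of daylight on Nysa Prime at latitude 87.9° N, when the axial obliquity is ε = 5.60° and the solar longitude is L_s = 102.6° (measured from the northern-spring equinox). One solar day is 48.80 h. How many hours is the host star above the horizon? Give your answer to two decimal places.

48.80 h

Solar declination: sin δ = sin ε · sin L_s = sin 5.60° × sin 102.6° = 0.09523, so δ = +5.465°.
Sunrise equation: cos h₀ = −tan ϕ · tan δ = -2.6090 ≤ −1, so the host star never sets (polar day) and h₀ = π.
Daylight = 2h₀/(2π) × 48.80 h = (3.1416/π) × 48.80 = 48.80 h.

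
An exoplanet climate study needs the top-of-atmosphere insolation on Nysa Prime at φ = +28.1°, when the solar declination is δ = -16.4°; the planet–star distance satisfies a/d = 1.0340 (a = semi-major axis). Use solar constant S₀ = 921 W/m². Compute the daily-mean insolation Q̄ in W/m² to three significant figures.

Q̄ ≈ 203 W/m²

cos H₀ = −tan(+28.1°) tan(-16.400°) = 0.1572, H₀ = 1.4130 rad.
Bracket: H₀ sin φ sin δ + cos φ cos δ sin H₀ = 1.4130×0.47101×-0.28234 + 0.88213×0.95931×0.98757 = -0.187908 + 0.835717 = 0.647809.
Inverse-square distance factor (a/d)² = 1.0340² = 1.069156.
Q̄ = (S₀/π) × 1.069156 × [bracket] = (921/π) × 1.069156 × 0.647809 = 203.0 W/m².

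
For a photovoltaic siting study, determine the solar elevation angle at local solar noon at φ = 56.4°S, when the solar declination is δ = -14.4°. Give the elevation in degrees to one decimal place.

48.0°

At local noon the hour angle is zero, so the zenith angle equals |φ − δ| = |-56.4° − (-14.400°)| = 42.000°.
Elevation = 90° − 42.000° = 48.0°.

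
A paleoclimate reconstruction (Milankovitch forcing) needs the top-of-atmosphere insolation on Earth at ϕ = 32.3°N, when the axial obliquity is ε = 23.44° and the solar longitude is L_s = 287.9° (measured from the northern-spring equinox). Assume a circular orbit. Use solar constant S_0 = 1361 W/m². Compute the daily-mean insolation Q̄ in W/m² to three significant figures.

Q̄ ≈ 213 W/m²

Solar declination: sin δ = sin ε · sin L_s = sin 23.44° × sin 287.9° = -0.37853, so δ = -22.243°.
cos h₀ = −tan(+32.3°) tan(-22.243°) = 0.2585, h₀ = 1.3093 rad.
Bracket: h₀ sin ϕ sin δ + cos ϕ cos δ sin h₀ = 1.3093×0.53435×-0.37853 + 0.84526×0.92559×0.96600 = -0.264829 + 0.755764 = 0.490935.
Q̄ = (S_0/π) × [bracket] = (1361/π) × 0.490935 = 212.7 W/m².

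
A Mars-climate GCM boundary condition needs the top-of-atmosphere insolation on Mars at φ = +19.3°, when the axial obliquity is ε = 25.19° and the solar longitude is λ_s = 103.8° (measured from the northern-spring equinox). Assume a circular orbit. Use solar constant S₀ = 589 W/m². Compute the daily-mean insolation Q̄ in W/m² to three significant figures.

Solar declination: sin δ = sin ε · sin λ_s = sin 25.19° × sin 103.8° = 0.41334, so δ = +24.415°.
cos H₀ = −tan(+19.3°) tan(+24.415°) = -0.1590, H₀ = 1.7304 rad.
Bracket: H₀ sin φ sin δ + cos φ cos δ sin H₀ = 1.7304×0.33051×0.41334 + 0.94380×0.91058×0.98728 = 0.236395 + 0.848474 = 1.084869.
Q̄ = (S₀/π) × [bracket] = (589/π) × 1.084869 = 203.4 W/m².

Q̄ ≈ 203 W/m²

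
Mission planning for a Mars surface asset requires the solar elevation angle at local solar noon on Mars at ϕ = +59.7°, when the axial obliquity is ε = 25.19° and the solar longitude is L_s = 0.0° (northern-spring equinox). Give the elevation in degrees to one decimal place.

Solar declination: sin δ = sin ε · sin L_s = sin 25.19° × sin 0.0° = 0.00000, so δ = +0.000°.
At local noon the hour angle is zero, so the zenith angle equals |ϕ − δ| = |+59.7° − (+0.000°)| = 59.700°.
Elevation = 90° − 59.700° = 30.3°.

30.3°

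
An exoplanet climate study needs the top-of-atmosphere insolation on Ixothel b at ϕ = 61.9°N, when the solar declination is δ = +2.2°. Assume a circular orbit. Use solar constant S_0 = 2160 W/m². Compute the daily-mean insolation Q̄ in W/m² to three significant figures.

cos h₀ = −tan(+61.9°) tan(+2.200°) = -0.0719, h₀ = 1.6428 rad.
Bracket: h₀ sin ϕ sin δ + cos ϕ cos δ sin h₀ = 1.6428×0.88213×0.03839 + 0.47101×0.99926×0.99741 = 0.055633 + 0.469442 = 0.525075.
Q̄ = (S_0/π) × [bracket] = (2160/π) × 0.525075 = 361.0 W/m².

Q̄ ≈ 361 W/m²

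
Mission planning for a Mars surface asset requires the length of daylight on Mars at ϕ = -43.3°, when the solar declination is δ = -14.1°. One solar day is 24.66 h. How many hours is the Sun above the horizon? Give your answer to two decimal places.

cos h₀ = −tan ϕ · tan δ = −tan(-43.3°) × tan(-14.100°) = -0.2367, so h₀ = 1.8098 rad = 103.69°.
Daylight = 2h₀/(2π) × 24.66 h = (1.8098/π) × 24.66 = 14.21 h.

14.21 h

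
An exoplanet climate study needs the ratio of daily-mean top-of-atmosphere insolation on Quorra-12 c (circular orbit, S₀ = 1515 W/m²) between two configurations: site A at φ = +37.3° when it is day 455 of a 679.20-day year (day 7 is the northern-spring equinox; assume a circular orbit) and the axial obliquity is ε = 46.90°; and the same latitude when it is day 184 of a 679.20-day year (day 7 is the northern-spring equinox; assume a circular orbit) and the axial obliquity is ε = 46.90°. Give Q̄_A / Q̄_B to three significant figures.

— Configuration A (φ=+37.3°):
Solar longitude: λ_s = 360° × (455 − 7)/679.20 = 237.456°.
sin δ = sin 46.90° × sin 237.456° = -0.61551, so δ = -37.989°.
cos H₀ = −tan(+37.3°) tan(-37.989°) = 0.5949, H₀ = 0.9336 rad.
Bracket: H₀ sin φ sin δ + cos φ cos δ sin H₀ = 0.9336×0.60599×-0.61551 + 0.79547×0.78813×0.80377 = -0.348226 + 0.503911 = 0.155685.
Q̄ = (S₀/π) × [bracket] = (1515/π) × 0.155685 = 75.077 W/m².
— Configuration B (φ=+37.3°):
Solar longitude: λ_s = 360° × (184 − 7)/679.20 = 93.816°.
sin δ = sin 46.90° × sin 93.816° = 0.72854, so δ = +46.764°.
cos H₀ = −tan(+37.3°) tan(+46.764°) = -0.8102, H₀ = 2.5153 rad.
Bracket: H₀ sin φ sin δ + cos φ cos δ sin H₀ = 2.5153×0.60599×0.72854 + 0.79547×0.68500×0.58612 = 1.110475 + 0.319375 = 1.429850.
Q̄ = (S₀/π) × [bracket] = (1515/π) × 1.429850 = 689.53 W/m².
Ratio Q̄_A / Q̄_B = 75.077 / 689.53 = 0.1089.

Q̄_A / Q̄_B ≈ 0.109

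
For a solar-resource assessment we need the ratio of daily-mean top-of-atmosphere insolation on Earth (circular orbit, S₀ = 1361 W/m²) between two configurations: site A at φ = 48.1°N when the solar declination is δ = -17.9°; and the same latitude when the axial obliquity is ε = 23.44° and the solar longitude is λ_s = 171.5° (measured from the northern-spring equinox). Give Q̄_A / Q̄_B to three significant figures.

— Configuration A (φ=+48.1°):
cos H₀ = −tan(+48.1°) tan(-17.900°) = 0.3600, H₀ = 1.2026 rad.
Bracket: H₀ sin φ sin δ + cos φ cos δ sin H₀ = 1.2026×0.74431×-0.30736 + 0.66783×0.95159×0.93296 = -0.275120 + 0.592896 = 0.317776.
Q̄ = (S₀/π) × [bracket] = (1361/π) × 0.317776 = 137.67 W/m².
— Configuration B (φ=+48.1°):
Solar declination: sin δ = sin ε · sin λ_s = sin 23.44° × sin 171.5° = 0.05880, so δ = +3.371°.
cos H₀ = −tan(+48.1°) tan(+3.371°) = -0.0656, H₀ = 1.6365 rad.
Bracket: H₀ sin φ sin δ + cos φ cos δ sin H₀ = 1.6365×0.74431×0.05880 + 0.66783×0.99827×0.99784 = 0.071622 + 0.665235 = 0.736857.
Q̄ = (S₀/π) × [bracket] = (1361/π) × 0.736857 = 319.22 W/m².
Ratio Q̄_A / Q̄_B = 137.67 / 319.22 = 0.4313.

Q̄_A / Q̄_B ≈ 0.431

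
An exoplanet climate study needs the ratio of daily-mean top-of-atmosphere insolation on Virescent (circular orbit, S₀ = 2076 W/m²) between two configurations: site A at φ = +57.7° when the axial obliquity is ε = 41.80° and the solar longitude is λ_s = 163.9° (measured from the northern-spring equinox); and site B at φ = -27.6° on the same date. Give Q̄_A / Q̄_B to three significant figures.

— Configuration A (φ=+57.7°):
Solar declination: sin δ = sin ε · sin λ_s = sin 41.80° × sin 163.9° = 0.18484, so δ = +10.652°.
cos H₀ = −tan(+57.7°) tan(+10.652°) = -0.2975, H₀ = 1.8729 rad.
Bracket: H₀ sin φ sin δ + cos φ cos δ sin H₀ = 1.8729×0.84526×0.18484 + 0.53435×0.98277×0.95472 = 0.292618 + 0.501365 = 0.793983.
Q̄ = (S₀/π) × [bracket] = (2076/π) × 0.793983 = 524.67 W/m².
— Configuration B (φ=-27.6°):
cos H₀ = −tan(-27.6°) tan(+10.652°) = 0.0983, H₀ = 1.4723 rad.
Bracket: H₀ sin φ sin δ + cos φ cos δ sin H₀ = 1.4723×-0.46330×0.18484 + 0.88620×0.98277×0.99515 = -0.126082 + 0.866707 = 0.740625.
Q̄ = (S₀/π) × [bracket] = (2076/π) × 0.740625 = 489.41 W/m².
Ratio Q̄_A / Q̄_B = 524.67 / 489.41 = 1.072.

Q̄_A / Q̄_B ≈ 1.07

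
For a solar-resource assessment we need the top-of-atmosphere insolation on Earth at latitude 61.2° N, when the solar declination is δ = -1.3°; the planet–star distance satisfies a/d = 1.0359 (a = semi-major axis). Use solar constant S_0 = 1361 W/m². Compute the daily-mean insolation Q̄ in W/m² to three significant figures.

Q̄ ≈ 210 W/m²

cos h₀ = −tan(+61.2°) tan(-1.300°) = 0.0413, h₀ = 1.5295 rad.
Bracket: h₀ sin ϕ sin δ + cos ϕ cos δ sin h₀ = 1.5295×0.87631×-0.02269 + 0.48175×0.99974×0.99915 = -0.030412 + 0.481215 = 0.450803.
Inverse-square distance factor (a/d)² = 1.0359² = 1.073089.
Q̄ = (S_0/π) × 1.073089 × [bracket] = (1361/π) × 1.073089 × 0.450803 = 209.6 W/m².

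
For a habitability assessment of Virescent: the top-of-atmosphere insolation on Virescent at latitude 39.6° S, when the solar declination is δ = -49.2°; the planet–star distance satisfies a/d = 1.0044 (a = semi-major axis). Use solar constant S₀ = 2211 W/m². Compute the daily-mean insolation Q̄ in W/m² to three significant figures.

Q̄ ≈ 1.08e+03 W/m²

cos H₀ = −tan(-39.6°) tan(-49.200°) = -0.9584, H₀ = 2.8522 rad.
Bracket: H₀ sin φ sin δ + cos φ cos δ sin H₀ = 2.8522×-0.63742×-0.75700 + 0.77051×0.65342×0.28542 = 1.376263 + 0.143699 = 1.519962.
Inverse-square distance factor (a/d)² = 1.0044² = 1.008819.
Q̄ = (S₀/π) × 1.008819 × [bracket] = (2211/π) × 1.008819 × 1.519962 = 1079 W/m².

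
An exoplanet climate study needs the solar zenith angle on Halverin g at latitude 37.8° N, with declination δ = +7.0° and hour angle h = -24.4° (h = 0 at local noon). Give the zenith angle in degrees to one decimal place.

θ_z = 37.9°

cos θ_z = sin ϕ sin δ + cos ϕ cos δ cos h = 0.074695 + 0.714218 = 0.788913.
θ_z = arccos(0.788913) = 37.9°.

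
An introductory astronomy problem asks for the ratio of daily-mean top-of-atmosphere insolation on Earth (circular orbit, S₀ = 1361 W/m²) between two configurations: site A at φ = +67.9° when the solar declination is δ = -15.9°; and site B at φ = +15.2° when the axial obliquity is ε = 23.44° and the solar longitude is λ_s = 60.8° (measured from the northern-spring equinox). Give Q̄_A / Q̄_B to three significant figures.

— Configuration A (φ=+67.9°):
cos H₀ = −tan(+67.9°) tan(-15.900°) = 0.7015, H₀ = 0.7933 rad.
Bracket: H₀ sin φ sin δ + cos φ cos δ sin H₀ = 0.7933×0.92653×-0.27396 + 0.37622×0.96174×0.71265 = -0.201365 + 0.257855 = 0.056490.
Q̄ = (S₀/π) × [bracket] = (1361/π) × 0.056490 = 24.473 W/m².
— Configuration B (φ=+15.2°):
Solar declination: sin δ = sin ε · sin λ_s = sin 23.44° × sin 60.8° = 0.34724, so δ = +20.318°.
cos H₀ = −tan(+15.2°) tan(+20.318°) = -0.1006, H₀ = 1.6716 rad.
Bracket: H₀ sin φ sin δ + cos φ cos δ sin H₀ = 1.6716×0.26219×0.34724 + 0.96502×0.93778×0.99493 = 0.152187 + 0.900388 = 1.052575.
Q̄ = (S₀/π) × [bracket] = (1361/π) × 1.052575 = 456.00 W/m².
Ratio Q̄_A / Q̄_B = 24.473 / 456.00 = 0.05367.

Q̄_A / Q̄_B ≈ 0.0537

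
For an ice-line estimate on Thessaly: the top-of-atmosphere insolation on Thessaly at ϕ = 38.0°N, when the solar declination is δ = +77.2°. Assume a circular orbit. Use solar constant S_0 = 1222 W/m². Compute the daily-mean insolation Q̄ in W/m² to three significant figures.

cos h₀ = −tan(+38.0°) tan(+77.200°) = -3.4388 ≤ −1 ⇒ polar day, h₀ = π.
Bracket: h₀ sin ϕ sin δ + cos ϕ cos δ sin h₀ = 3.1416×0.61566×0.97515 + 0.78801×0.22155×0.00000 = 1.886094 + 0.000000 = 1.886094.
Q̄ = (S_0/π) × [bracket] = (1222/π) × 1.886094 = 733.6 W/m².

Q̄ ≈ 734 W/m²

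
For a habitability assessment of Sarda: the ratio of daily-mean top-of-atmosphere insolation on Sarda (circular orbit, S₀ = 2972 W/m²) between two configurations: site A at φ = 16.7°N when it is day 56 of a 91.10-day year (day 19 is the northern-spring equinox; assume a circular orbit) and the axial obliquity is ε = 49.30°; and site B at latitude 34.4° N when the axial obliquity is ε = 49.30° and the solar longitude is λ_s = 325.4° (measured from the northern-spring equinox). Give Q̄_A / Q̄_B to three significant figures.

— Configuration A (φ=+16.7°):
Solar longitude: λ_s = 360° × (56 − 19)/91.10 = 146.213°.
sin δ = sin 49.30° × sin 146.213° = 0.42160, so δ = +24.936°.
cos H₀ = −tan(+16.7°) tan(+24.936°) = -0.1395, H₀ = 1.7107 rad.
Bracket: H₀ sin φ sin δ + cos φ cos δ sin H₀ = 1.7107×0.28736×0.42160 + 0.95782×0.90678×0.99022 = 0.207253 + 0.860038 = 1.067291.
Q̄ = (S₀/π) × [bracket] = (2972/π) × 1.067291 = 1009.7 W/m².
— Configuration B (φ=+34.4°):
Solar declination: sin δ = sin ε · sin λ_s = sin 49.30° × sin 325.4° = -0.43050, so δ = -25.499°.
cos H₀ = −tan(+34.4°) tan(-25.499°) = 0.3266, H₀ = 1.2381 rad.
Bracket: H₀ sin φ sin δ + cos φ cos δ sin H₀ = 1.2381×0.56497×-0.43050 + 0.82511×0.90259×0.94517 = -0.301130 + 0.703902 = 0.402772.
Q̄ = (S₀/π) × [bracket] = (2972/π) × 0.402772 = 381.03 W/m².
Ratio Q̄_A / Q̄_B = 1009.7 / 381.03 = 2.650.

Q̄_A / Q̄_B ≈ 2.65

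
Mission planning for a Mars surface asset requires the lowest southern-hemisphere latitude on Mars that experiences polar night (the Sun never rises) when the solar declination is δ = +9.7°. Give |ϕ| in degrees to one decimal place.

|ϕ| = 80.3°

Polar night requires cos h₀ = −tan ϕ tan δ ≥ 1, i.e. tan ϕ tan δ ≤ −1.
The boundary is |tan ϕ| · |tan δ| = 1, so |ϕ| = 90° − |δ| = 90° − 9.7° = 80.3° in the southern hemisphere.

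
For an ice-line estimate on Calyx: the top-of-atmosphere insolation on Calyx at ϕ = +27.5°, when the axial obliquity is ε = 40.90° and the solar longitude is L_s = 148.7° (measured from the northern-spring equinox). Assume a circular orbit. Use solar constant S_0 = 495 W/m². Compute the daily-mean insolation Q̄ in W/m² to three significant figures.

Q̄ ≈ 173 W/m²

Solar declination: sin δ = sin ε · sin L_s = sin 40.90° × sin 148.7° = 0.34015, so δ = +19.886°.
cos h₀ = −tan(+27.5°) tan(+19.886°) = -0.1883, h₀ = 1.7602 rad.
Bracket: h₀ sin ϕ sin δ + cos ϕ cos δ sin h₀ = 1.7602×0.46175×0.34015 + 0.88701×0.94037×0.98211 = 0.276465 + 0.819195 = 1.095660.
Q̄ = (S_0/π) × [bracket] = (495/π) × 1.095660 = 172.6 W/m².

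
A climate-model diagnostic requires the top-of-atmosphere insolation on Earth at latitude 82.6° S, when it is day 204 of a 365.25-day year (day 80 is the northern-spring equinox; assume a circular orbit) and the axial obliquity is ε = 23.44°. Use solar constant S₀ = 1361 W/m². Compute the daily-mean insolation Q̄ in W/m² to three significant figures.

Solar longitude: λ_s = 360° × (204 − 80)/365.25 = 122.218°.
sin δ = sin 23.44° × sin 122.218° = 0.33654, so δ = +19.666°.
cos H₀ = −tan(-82.6°) tan(+19.666°) = 2.7517 ≥ 1 ⇒ polar night, H₀ = 0 and Q̄ = 0.

Q̄ ≈ 0.00 W/m²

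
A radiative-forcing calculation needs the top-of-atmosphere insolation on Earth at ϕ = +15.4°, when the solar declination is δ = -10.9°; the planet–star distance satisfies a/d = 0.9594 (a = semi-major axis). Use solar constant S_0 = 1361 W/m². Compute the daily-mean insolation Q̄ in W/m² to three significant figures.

cos h₀ = −tan(+15.4°) tan(-10.900°) = 0.0530, h₀ = 1.5177 rad.
Bracket: h₀ sin ϕ sin δ + cos ϕ cos δ sin h₀ = 1.5177×0.26556×-0.18910 + 0.96410×0.98196×0.99859 = -0.076215 + 0.945373 = 0.869158.
Inverse-square distance factor (a/d)² = 0.9594² = 0.920448.
Q̄ = (S_0/π) × 0.920448 × [bracket] = (1361/π) × 0.920448 × 0.869158 = 346.6 W/m².

Q̄ ≈ 347 W/m²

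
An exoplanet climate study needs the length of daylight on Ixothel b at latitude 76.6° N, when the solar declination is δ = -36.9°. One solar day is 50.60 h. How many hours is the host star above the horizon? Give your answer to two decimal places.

0.00 h

cos h₀ = −tan ϕ · tan δ = 3.1516 ≥ 1, so the host star never rises (polar night) and h₀ = 0.
Daylight = 2h₀/(2π) × 50.60 h = (0.0000/π) × 50.60 = 0.00 h.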